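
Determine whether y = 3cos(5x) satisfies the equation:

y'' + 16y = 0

Verification:
y'' = -75cos(5x)
y'' + 16y ≠ 0 (frequency mismatch: got 25 instead of 16)

No, it is not a solution.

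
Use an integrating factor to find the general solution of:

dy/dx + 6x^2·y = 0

Using integrating factor method:

General solution: y = Ce^(-2x^3)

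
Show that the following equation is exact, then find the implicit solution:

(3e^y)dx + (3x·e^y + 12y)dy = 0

Verify exactness: ∂M/∂y = ∂N/∂x ✓
Find F(x,y) such that ∂F/∂x = M, ∂F/∂y = N
Solution: 3x·e^y + 6y² = C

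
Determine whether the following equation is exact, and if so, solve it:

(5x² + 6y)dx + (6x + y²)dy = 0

Verify exactness: ∂M/∂y = ∂N/∂x ✓
Find F(x,y) such that ∂F/∂x = M, ∂F/∂y = N
Solution: 5x³/3 + 6xy + y³/3 = C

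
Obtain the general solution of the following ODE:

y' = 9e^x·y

Separating variables and integrating:
ln|y| = 9e^x + C

General solution: y = Ce^(9e^x)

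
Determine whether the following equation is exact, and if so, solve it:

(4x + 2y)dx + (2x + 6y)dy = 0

Verify exactness: ∂M/∂y = ∂N/∂x ✓
Find F(x,y) such that ∂F/∂x = M, ∂F/∂y = N
Solution: 2x² + 2xy + 3y² = C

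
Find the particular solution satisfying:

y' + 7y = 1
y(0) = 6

General solution: y = 1/7 + Ce^(-7x)
Applying y(0) = 6: C = 6 - 1/7 = 41/7
Particular solution: y = 1/7 + (41/7)e^(-7x)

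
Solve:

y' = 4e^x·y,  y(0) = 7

General solution: y = Ce^(4e^x)
Applying IC y(0) = 7:
Particular solution: y = 7e^(4(e^x - 1))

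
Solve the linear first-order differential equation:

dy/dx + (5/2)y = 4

Using integrating factor method:

General solution: y = 8/5 + Ce^(-5x/2)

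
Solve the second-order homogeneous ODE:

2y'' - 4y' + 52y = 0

Characteristic equation: 2r² - 4r + 52 = 0
Divide by 2: r² - 2r + 26 = 0
Roots: r = 1 ± 5i (complex conjugates)
General solution: y = e^x(C₁cos(5x) + C₂sin(5x))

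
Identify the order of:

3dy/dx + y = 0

The order is 1 (highest derivative is of order 1).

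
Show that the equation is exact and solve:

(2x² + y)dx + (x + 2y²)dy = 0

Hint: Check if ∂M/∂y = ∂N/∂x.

Verify exactness: ∂M/∂y = ∂N/∂x ✓
Find F(x,y) such that ∂F/∂x = M, ∂F/∂y = N
Solution: 2x³/3 + xy + 2y³/3 = C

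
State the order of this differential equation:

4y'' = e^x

The order is 2 (highest derivative is of order 2).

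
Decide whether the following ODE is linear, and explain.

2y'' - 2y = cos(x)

Linear (y and its derivatives appear to the first power only, no products of y terms)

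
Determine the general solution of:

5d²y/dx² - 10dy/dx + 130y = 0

Characteristic equation: 5r² - 10r + 130 = 0
Divide by 5: r² - 2r + 26 = 0
Roots: r = 1 ± 5i (complex conjugates)
General solution: y = e^x(C₁cos(5x) + C₂sin(5x))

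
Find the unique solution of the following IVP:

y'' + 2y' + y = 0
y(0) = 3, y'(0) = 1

General solution: y = (C₁ + C₂x)e^(-x)
Repeated root r = -1
Applying ICs: C₁ = 3, C₂ = 4
Particular solution: y = (3 + 4x)e^(-x)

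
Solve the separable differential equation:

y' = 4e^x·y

Separating variables and integrating:
ln|y| = 4e^x + C

General solution: y = Ce^(4e^x)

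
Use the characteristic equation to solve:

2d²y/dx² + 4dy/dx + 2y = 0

Characteristic equation: 2r² + 4r + 2 = 0
Divide by 2: r² + 2r + 1 = 0
Factored: (r + 1)² = 0
Repeated root: r = -1
General solution: y = (C₁ + C₂x)e^(-x)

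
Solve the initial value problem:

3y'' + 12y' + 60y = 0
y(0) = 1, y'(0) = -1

General solution: y = e^(-2x)(C₁cos(4x) + C₂sin(4x))
Complex roots r = -2 ± 4i
Applying ICs: C₁ = 1, C₂ = 1/4
Particular solution: y = e^(-2x)(cos(4x) + (1/4)sin(4x))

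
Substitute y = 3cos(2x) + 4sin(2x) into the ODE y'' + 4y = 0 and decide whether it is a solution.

Verification:
y'' = -12cos(2x) - 16sin(2x)
y'' + 4y = 0 ✓

Yes, it is a solution.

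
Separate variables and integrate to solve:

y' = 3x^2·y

Separating variables and integrating:
ln|y| = x^3 + C

General solution: y = Ce^(x^3)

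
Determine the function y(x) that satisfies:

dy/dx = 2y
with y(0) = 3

General solution: y = Ce^(2x)
Applying IC y(0) = 3:
Particular solution: y = 3e^(2x)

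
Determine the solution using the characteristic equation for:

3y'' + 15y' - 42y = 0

Characteristic equation: 3r² + 15r - 42 = 0
Divide by 3: r² + 5r - 14 = 0
Roots: r = 2, -7 (distinct real)
General solution: y = C₁e^(2x) + C₂e^(-7x)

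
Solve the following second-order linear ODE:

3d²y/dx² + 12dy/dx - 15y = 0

Characteristic equation: 3r² + 12r - 15 = 0
Divide by 3: r² + 4r - 5 = 0
Roots: r = 1, -5 (distinct real)
General solution: y = C₁e^x + C₂e^(-5x)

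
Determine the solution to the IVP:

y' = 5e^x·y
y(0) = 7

General solution: y = Ce^(5e^x)
Applying IC y(0) = 7:
Particular solution: y = 7e^(5(e^x - 1))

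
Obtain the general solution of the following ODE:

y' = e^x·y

Separating variables and integrating:
ln|y| = e^x + C

General solution: y = Ce^(e^x)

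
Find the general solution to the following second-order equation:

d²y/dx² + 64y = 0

Characteristic equation: r² + 64 = 0
Roots: r = ±8i (complex conjugates)
General solution: y = C₁cos(8x) + C₂sin(8x)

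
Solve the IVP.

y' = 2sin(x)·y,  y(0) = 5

General solution: y = Ce^(-2cos(x))
Applying IC y(0) = 5:
Particular solution: y = 5e^(2(1-cos(x)))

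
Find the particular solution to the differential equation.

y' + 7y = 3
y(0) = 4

General solution: y = 3/7 + Ce^(-7x)
Applying y(0) = 4: C = 4 - 3/7 = 25/7
Particular solution: y = 3/7 + (25/7)e^(-7x)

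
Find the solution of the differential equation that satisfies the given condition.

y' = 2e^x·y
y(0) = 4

General solution: y = Ce^(2e^x)
Applying IC y(0) = 4:
Particular solution: y = 4e^(2(e^x - 1))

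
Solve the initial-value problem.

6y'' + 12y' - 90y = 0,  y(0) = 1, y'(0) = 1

General solution: y = C₁e^(3x) + C₂e^(-5x)
Applying ICs: C₁ = 3/4, C₂ = 1/4
Particular solution: y = (3/4)e^(3x) + (1/4)e^(-5x)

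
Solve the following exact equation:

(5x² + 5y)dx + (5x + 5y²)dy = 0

Verify exactness: ∂M/∂y = ∂N/∂x ✓
Find F(x,y) such that ∂F/∂x = M, ∂F/∂y = N
Solution: 5x³/3 + 5xy + 5y³/3 = C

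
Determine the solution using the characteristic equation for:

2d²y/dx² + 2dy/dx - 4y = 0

Characteristic equation: 2r² + 2r - 4 = 0
Divide by 2: r² + r - 2 = 0
Roots: r = 1, -2 (distinct real)
General solution: y = C₁e^x + C₂e^(-2x)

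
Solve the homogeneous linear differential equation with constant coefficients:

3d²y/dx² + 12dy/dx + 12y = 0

Characteristic equation: 3r² + 12r + 12 = 0
Divide by 3: r² + 4r + 4 = 0
Factored: (r + 2)² = 0
Repeated root: r = -2
General solution: y = (C₁ + C₂x)e^(-2x)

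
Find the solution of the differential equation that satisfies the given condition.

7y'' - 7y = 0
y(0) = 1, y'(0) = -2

General solution: y = C₁e^x + C₂e^(-x)
Applying ICs: C₁ = -1/2, C₂ = 3/2
Particular solution: y = -(1/2)e^x + (3/2)e^(-x)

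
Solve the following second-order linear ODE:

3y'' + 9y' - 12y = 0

Characteristic equation: 3r² + 9r - 12 = 0
Divide by 3: r² + 3r - 4 = 0
Roots: r = 1, -4 (distinct real)
General solution: y = C₁e^x + C₂e^(-4x)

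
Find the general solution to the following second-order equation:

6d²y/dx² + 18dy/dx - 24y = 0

Characteristic equation: 6r² + 18r - 24 = 0
Divide by 6: r² + 3r - 4 = 0
Roots: r = 1, -4 (distinct real)
General solution: y = C₁e^x + C₂e^(-4x)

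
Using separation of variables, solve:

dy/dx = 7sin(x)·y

Separating variables and integrating:
ln|y| = -7cos(x) + C

General solution: y = Ce^(-7cos(x))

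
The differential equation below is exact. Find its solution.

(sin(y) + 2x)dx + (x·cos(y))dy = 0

Verify exactness: ∂M/∂y = ∂N/∂x ✓
Find F(x,y) such that ∂F/∂x = M, ∂F/∂y = N
Solution: x·sin(y) + x² = C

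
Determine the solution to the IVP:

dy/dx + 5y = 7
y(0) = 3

General solution: y = 7/5 + Ce^(-5x)
Applying y(0) = 3: C = 3 - 7/5 = 8/5
Particular solution: y = 7/5 + (8/5)e^(-5x)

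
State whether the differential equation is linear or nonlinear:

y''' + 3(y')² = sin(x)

Nonlinear ((y')² term)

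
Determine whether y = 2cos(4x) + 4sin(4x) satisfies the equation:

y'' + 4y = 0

Verification:
y'' = -32cos(4x) - 64sin(4x)
y'' + 4y ≠ 0 (frequency mismatch: got 16 instead of 4)

No, it is not a solution.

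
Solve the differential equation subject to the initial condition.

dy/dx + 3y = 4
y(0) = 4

General solution: y = 4/3 + Ce^(-3x)
Applying y(0) = 4: C = 4 - 4/3 = 8/3
Particular solution: y = 4/3 + (8/3)e^(-3x)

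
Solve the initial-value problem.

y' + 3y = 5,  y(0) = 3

General solution: y = 5/3 + Ce^(-3x)
Applying y(0) = 3: C = 3 - 5/3 = 4/3
Particular solution: y = 5/3 + (4/3)e^(-3x)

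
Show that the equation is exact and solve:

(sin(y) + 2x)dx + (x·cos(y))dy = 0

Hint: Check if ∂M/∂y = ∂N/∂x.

Verify exactness: ∂M/∂y = ∂N/∂x ✓
Find F(x,y) such that ∂F/∂x = M, ∂F/∂y = N
Solution: x·sin(y) + x² = C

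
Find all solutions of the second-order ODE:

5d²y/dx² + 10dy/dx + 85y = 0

Characteristic equation: 5r² + 10r + 85 = 0
Divide by 5: r² + 2r + 17 = 0
Roots: r = -1 ± 4i (complex conjugates)
General solution: y = e^(-x)(C₁cos(4x) + C₂sin(4x))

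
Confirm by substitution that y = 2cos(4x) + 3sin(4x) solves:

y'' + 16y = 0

Verification:
y'' = -32cos(4x) - 48sin(4x)
y'' + 16y = 0 ✓

Yes, it is a solution.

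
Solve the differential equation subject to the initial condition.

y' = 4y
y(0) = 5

General solution: y = Ce^(4x)
Applying IC y(0) = 5:
Particular solution: y = 5e^(4x)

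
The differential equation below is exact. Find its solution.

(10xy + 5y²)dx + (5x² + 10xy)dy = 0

Verify exactness: ∂M/∂y = ∂N/∂x ✓
Find F(x,y) such that ∂F/∂x = M, ∂F/∂y = N
Solution: 5x²y + 5xy² = C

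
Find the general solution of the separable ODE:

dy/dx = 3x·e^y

Separating variables and integrating:
-e^(-y) = 3x²/2 + C

General solution: y = -ln(C - 3x²/2)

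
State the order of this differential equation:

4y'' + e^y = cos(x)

The order is 2 (highest derivative is of order 2).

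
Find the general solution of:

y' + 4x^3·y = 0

Using integrating factor method:

General solution: y = Ce^(-x^4)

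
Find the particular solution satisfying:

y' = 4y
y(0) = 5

General solution: y = Ce^(4x)
Applying IC y(0) = 5:
Particular solution: y = 5e^(4x)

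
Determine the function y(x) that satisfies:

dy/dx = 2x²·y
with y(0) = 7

General solution: y = Ce^(2x³/3)
Applying IC y(0) = 7:
Particular solution: y = 7e^(2x³/3)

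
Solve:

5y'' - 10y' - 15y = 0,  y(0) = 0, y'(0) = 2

General solution: y = C₁e^(3x) + C₂e^(-x)
Applying ICs: C₁ = 1/2, C₂ = -1/2
Particular solution: y = (1/2)e^(3x) - (1/2)e^(-x)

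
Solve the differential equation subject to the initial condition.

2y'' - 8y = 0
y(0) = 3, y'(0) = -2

General solution: y = C₁e^(2x) + C₂e^(-2x)
Applying ICs: C₁ = 1, C₂ = 2
Particular solution: y = e^(2x) + 2e^(-2x)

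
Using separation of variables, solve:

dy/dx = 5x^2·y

Separating variables and integrating:
ln|y| = 5x^3/3 + C

General solution: y = Ce^(5x^3/3)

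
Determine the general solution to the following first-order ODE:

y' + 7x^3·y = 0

Using integrating factor method:

General solution: y = Ce^(-7x^4/4)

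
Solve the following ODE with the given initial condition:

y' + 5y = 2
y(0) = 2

General solution: y = 2/5 + Ce^(-5x)
Applying y(0) = 2: C = 2 - 2/5 = 8/5
Particular solution: y = 2/5 + (8/5)e^(-5x)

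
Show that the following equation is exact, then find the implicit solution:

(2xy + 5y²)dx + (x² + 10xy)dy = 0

Verify exactness: ∂M/∂y = ∂N/∂x ✓
Find F(x,y) such that ∂F/∂x = M, ∂F/∂y = N
Solution: x²y + 5xy² = C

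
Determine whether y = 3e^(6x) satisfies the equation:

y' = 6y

Verification:
y = 3e^(6x)
y' = 18e^(6x)
6y = 18e^(6x)
y' = 6y ✓

Yes, it is a solution.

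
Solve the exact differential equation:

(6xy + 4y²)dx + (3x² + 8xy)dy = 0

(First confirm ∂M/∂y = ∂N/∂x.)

Verify exactness: ∂M/∂y = ∂N/∂x ✓
Find F(x,y) such that ∂F/∂x = M, ∂F/∂y = N
Solution: 3x²y + 4xy² = C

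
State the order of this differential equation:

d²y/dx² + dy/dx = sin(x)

The order is 2 (highest derivative is of order 2).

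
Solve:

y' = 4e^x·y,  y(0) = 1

General solution: y = Ce^(4e^x)
Applying IC y(0) = 1:
Particular solution: y = e^(4(e^x - 1))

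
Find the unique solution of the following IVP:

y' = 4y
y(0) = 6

General solution: y = Ce^(4x)
Applying IC y(0) = 6:
Particular solution: y = 6e^(4x)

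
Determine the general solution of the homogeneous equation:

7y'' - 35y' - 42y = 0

Characteristic equation: 7r² - 35r - 42 = 0
Divide by 7: r² - 5r - 6 = 0
Roots: r = 6, -1 (distinct real)
General solution: y = C₁e^(6x) + C₂e^(-x)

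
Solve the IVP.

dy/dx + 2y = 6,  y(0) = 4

General solution: y = 3 + Ce^(-2x)
Applying y(0) = 4: C = 4 - 3 = 1
Particular solution: y = 3 + e^(-2x)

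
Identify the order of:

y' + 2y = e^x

The order is 1 (highest derivative is of order 1).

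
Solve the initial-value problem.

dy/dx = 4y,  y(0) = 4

General solution: y = Ce^(4x)
Applying IC y(0) = 4:
Particular solution: y = 4e^(4x)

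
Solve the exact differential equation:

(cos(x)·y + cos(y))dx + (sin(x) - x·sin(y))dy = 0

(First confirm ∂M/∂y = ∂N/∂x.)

Verify exactness: ∂M/∂y = ∂N/∂x ✓
Find F(x,y) such that ∂F/∂x = M, ∂F/∂y = N
Solution: sin(x)·y + x·cos(y) = C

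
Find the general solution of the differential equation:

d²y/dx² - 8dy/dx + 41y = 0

Characteristic equation: r² - 8r + 41 = 0
Roots: r = 4 ± 5i (complex conjugates)
General solution: y = e^(4x)(C₁cos(5x) + C₂sin(5x))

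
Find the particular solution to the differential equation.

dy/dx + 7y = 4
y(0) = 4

General solution: y = 4/7 + Ce^(-7x)
Applying y(0) = 4: C = 4 - 4/7 = 24/7
Particular solution: y = 4/7 + (24/7)e^(-7x)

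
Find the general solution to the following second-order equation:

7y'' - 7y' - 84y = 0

Characteristic equation: 7r² - 7r - 84 = 0
Divide by 7: r² - r - 12 = 0
Roots: r = 4, -3 (distinct real)
General solution: y = C₁e^(4x) + C₂e^(-3x)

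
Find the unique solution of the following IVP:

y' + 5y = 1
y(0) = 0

General solution: y = 1/5 + Ce^(-5x)
Applying y(0) = 0: C = 0 - 1/5 = -1/5
Particular solution: y = 1/5 - (1/5)e^(-5x)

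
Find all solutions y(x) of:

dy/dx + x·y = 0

Using integrating factor method:

General solution: y = Ce^(-x^2/2)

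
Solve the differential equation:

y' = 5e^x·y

Separating variables and integrating:
ln|y| = 5e^x + C

General solution: y = Ce^(5e^x)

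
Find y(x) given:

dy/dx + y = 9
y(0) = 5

General solution: y = 9 + Ce^(-x)
Applying y(0) = 5: C = 5 - 9 = -4
Particular solution: y = 9 - 4e^(-x)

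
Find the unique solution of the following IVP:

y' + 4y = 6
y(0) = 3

General solution: y = 3/2 + Ce^(-4x)
Applying y(0) = 3: C = 3 - 3/2 = 3/2
Particular solution: y = 3/2 + (3/2)e^(-4x)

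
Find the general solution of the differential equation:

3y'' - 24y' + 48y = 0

Characteristic equation: 3r² - 24r + 48 = 0
Divide by 3: r² - 8r + 16 = 0
Factored: (r - 4)² = 0
Repeated root: r = 4
General solution: y = (C₁ + C₂x)e^(4x)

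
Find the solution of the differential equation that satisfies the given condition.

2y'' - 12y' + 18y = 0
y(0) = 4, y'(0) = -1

General solution: y = (C₁ + C₂x)e^(3x)
Repeated root r = 3
Applying ICs: C₁ = 4, C₂ = -13
Particular solution: y = (4 - 13x)e^(3x)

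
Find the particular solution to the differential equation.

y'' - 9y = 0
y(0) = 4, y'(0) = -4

General solution: y = C₁e^(3x) + C₂e^(-3x)
Applying ICs: C₁ = 4/3, C₂ = 8/3
Particular solution: y = (4/3)e^(3x) + (8/3)e^(-3x)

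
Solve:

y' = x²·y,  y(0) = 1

General solution: y = Ce^(x³/3)
Applying IC y(0) = 1:
Particular solution: y = e^(x³/3)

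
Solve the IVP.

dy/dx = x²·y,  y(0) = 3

General solution: y = Ce^(x³/3)
Applying IC y(0) = 3:
Particular solution: y = 3e^(x³/3)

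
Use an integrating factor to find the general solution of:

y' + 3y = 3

Using integrating factor method:

General solution: y = 1 + Ce^(-3x)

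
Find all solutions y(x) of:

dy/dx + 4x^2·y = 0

Using integrating factor method:

General solution: y = Ce^(-4x^3/3)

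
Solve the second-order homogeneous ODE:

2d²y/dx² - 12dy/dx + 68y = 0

Characteristic equation: 2r² - 12r + 68 = 0
Divide by 2: r² - 6r + 34 = 0
Roots: r = 3 ± 5i (complex conjugates)
General solution: y = e^(3x)(C₁cos(5x) + C₂sin(5x))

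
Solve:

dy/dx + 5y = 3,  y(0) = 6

General solution: y = 3/5 + Ce^(-5x)
Applying y(0) = 6: C = 6 - 3/5 = 27/5
Particular solution: y = 3/5 + (27/5)e^(-5x)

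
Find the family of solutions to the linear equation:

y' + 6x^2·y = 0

Using integrating factor method:

General solution: y = Ce^(-2x^3)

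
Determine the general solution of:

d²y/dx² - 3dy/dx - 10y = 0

Characteristic equation: r² - 3r - 10 = 0
Roots: r = 5, -2 (distinct real)
General solution: y = C₁e^(5x) + C₂e^(-2x)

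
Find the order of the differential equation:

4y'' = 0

The order is 2 (highest derivative is of order 2).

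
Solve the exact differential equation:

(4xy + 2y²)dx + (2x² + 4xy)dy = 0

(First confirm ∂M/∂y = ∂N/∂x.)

Verify exactness: ∂M/∂y = ∂N/∂x ✓
Find F(x,y) such that ∂F/∂x = M, ∂F/∂y = N
Solution: 2x²y + 2xy² = C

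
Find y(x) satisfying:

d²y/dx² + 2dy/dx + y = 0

Characteristic equation: r² + 2r + 1 = 0
Factored: (r + 1)² = 0
Repeated root: r = -1
General solution: y = (C₁ + C₂x)e^(-x)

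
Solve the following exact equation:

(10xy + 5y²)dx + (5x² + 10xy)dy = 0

Verify exactness: ∂M/∂y = ∂N/∂x ✓
Find F(x,y) such that ∂F/∂x = M, ∂F/∂y = N
Solution: 5x²y + 5xy² = C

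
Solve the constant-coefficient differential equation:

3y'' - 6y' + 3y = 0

Characteristic equation: 3r² - 6r + 3 = 0
Divide by 3: r² - 2r + 1 = 0
Factored: (r - 1)² = 0
Repeated root: r = 1
General solution: y = (C₁ + C₂x)e^x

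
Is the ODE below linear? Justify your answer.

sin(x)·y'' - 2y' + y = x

Yes. Linear (y and its derivatives appear to the first power only, no products of y terms)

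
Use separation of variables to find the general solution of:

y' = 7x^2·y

Separating variables and integrating:
ln|y| = 7x^3/3 + C

General solution: y = Ce^(7x^3/3)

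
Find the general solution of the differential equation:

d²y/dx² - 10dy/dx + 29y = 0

Characteristic equation: r² - 10r + 29 = 0
Roots: r = 5 ± 2i (complex conjugates)
General solution: y = e^(5x)(C₁cos(2x) + C₂sin(2x))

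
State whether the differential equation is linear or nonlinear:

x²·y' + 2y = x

Linear (y and its derivatives appear to the first power only, no products of y terms)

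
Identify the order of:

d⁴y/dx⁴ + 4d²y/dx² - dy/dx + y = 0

The order is 4 (highest derivative is of order 4).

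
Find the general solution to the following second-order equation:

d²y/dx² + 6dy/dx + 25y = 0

Characteristic equation: r² + 6r + 25 = 0
Roots: r = -3 ± 4i (complex conjugates)
General solution: y = e^(-3x)(C₁cos(4x) + C₂sin(4x))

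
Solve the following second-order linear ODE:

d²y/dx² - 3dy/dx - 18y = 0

Characteristic equation: r² - 3r - 18 = 0
Roots: r = 6, -3 (distinct real)
General solution: y = C₁e^(6x) + C₂e^(-3x)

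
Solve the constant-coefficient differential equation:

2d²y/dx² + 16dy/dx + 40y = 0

Characteristic equation: 2r² + 16r + 40 = 0
Divide by 2: r² + 8r + 20 = 0
Roots: r = -4 ± 2i (complex conjugates)
General solution: y = e^(-4x)(C₁cos(2x) + C₂sin(2x))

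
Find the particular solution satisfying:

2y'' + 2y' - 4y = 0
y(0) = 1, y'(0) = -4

General solution: y = C₁e^x + C₂e^(-2x)
Applying ICs: C₁ = -2/3, C₂ = 5/3
Particular solution: y = -(2/3)e^x + (5/3)e^(-2x)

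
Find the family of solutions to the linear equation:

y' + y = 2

Using integrating factor method:

General solution: y = 2 + Ce^(-x)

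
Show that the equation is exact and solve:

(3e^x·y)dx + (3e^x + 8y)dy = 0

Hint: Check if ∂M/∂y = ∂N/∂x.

Verify exactness: ∂M/∂y = ∂N/∂x ✓
Find F(x,y) such that ∂F/∂x = M, ∂F/∂y = N
Solution: 3e^x·y + 4y² = C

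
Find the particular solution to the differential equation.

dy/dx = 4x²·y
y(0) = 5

General solution: y = Ce^(4x³/3)
Applying IC y(0) = 5:
Particular solution: y = 5e^(4x³/3)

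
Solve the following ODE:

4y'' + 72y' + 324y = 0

Characteristic equation: 4r² + 72r + 324 = 0
Divide by 4: r² + 18r + 81 = 0
Factored: (r + 9)² = 0
Repeated root: r = -9
General solution: y = (C₁ + C₂x)e^(-9x)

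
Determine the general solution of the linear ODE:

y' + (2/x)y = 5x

Using integrating factor method:

General solution: y = (5/4)x^2 + Cx^(-2)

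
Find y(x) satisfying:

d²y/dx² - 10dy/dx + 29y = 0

Characteristic equation: r² - 10r + 29 = 0
Roots: r = 5 ± 2i (complex conjugates)
General solution: y = e^(5x)(C₁cos(2x) + C₂sin(2x))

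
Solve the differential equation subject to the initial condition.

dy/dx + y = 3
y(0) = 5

General solution: y = 3 + Ce^(-x)
Applying y(0) = 5: C = 5 - 3 = 2
Particular solution: y = 3 + 2e^(-x)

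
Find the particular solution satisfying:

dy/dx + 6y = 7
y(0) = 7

General solution: y = 7/6 + Ce^(-6x)
Applying y(0) = 7: C = 7 - 7/6 = 35/6
Particular solution: y = 7/6 + (35/6)e^(-6x)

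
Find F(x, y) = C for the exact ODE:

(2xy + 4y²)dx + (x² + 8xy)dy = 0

Verify exactness: ∂M/∂y = ∂N/∂x ✓
Find F(x,y) such that ∂F/∂x = M, ∂F/∂y = N
Solution: x²y + 4xy² = C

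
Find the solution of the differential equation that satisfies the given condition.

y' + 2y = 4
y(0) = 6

General solution: y = 2 + Ce^(-2x)
Applying y(0) = 6: C = 6 - 2 = 4
Particular solution: y = 2 + 4e^(-2x)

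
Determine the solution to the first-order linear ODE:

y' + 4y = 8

Using integrating factor method:

General solution: y = 2 + Ce^(-4x)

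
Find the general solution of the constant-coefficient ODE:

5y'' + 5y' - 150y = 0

Characteristic equation: 5r² + 5r - 150 = 0
Divide by 5: r² + r - 30 = 0
Roots: r = 5, -6 (distinct real)
General solution: y = C₁e^(5x) + C₂e^(-6x)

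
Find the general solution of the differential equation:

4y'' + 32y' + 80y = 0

Characteristic equation: 4r² + 32r + 80 = 0
Divide by 4: r² + 8r + 20 = 0
Roots: r = -4 ± 2i (complex conjugates)
General solution: y = e^(-4x)(C₁cos(2x) + C₂sin(2x))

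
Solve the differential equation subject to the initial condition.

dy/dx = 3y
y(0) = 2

General solution: y = Ce^(3x)
Applying IC y(0) = 2:
Particular solution: y = 2e^(3x)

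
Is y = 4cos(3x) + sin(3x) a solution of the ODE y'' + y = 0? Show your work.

Verification:
y'' = -36cos(3x) - 9sin(3x)
y'' + y ≠ 0 (frequency mismatch: got 9 instead of 1)

No, it is not a solution.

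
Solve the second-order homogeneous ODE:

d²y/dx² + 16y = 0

Characteristic equation: r² + 16 = 0
Roots: r = ±4i (complex conjugates)
General solution: y = C₁cos(4x) + C₂sin(4x)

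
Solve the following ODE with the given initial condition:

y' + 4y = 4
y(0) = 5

General solution: y = 1 + Ce^(-4x)
Applying y(0) = 5: C = 5 - 1 = 4
Particular solution: y = 1 + 4e^(-4x)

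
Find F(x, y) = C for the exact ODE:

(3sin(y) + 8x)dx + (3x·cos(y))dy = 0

Verify exactness: ∂M/∂y = ∂N/∂x ✓
Find F(x,y) such that ∂F/∂x = M, ∂F/∂y = N
Solution: 3x·sin(y) + 4x² = C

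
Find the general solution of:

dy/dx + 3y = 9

Using integrating factor method:

General solution: y = 3 + Ce^(-3x)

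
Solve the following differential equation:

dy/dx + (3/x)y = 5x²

Using integrating factor method:

General solution: y = (5/6)x^3 + Cx^(-3)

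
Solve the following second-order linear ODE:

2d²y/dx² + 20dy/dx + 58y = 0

Characteristic equation: 2r² + 20r + 58 = 0
Divide by 2: r² + 10r + 29 = 0
Roots: r = -5 ± 2i (complex conjugates)
General solution: y = e^(-5x)(C₁cos(2x) + C₂sin(2x))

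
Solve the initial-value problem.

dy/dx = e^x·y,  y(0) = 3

General solution: y = Ce^(e^x)
Applying IC y(0) = 3:
Particular solution: y = 3e^(e^x - 1)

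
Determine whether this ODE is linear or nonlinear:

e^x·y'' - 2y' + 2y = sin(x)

Linear (y and its derivatives appear to the first power only, no products of y terms)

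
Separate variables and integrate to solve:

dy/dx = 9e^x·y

Separating variables and integrating:
ln|y| = 9e^x + C

General solution: y = Ce^(9e^x)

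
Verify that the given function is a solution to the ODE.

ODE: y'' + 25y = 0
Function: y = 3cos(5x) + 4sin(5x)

Verification:
y'' = -75cos(5x) - 100sin(5x)
y'' + 25y = 0 ✓

Yes, it is a solution.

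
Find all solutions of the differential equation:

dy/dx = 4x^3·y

Separating variables and integrating:
ln|y| = x^4 + C

General solution: y = Ce^(x^4)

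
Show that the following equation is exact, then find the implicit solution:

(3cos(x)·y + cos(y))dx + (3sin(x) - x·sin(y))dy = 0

Verify exactness: ∂M/∂y = ∂N/∂x ✓
Find F(x,y) such that ∂F/∂x = M, ∂F/∂y = N
Solution: 3sin(x)·y + x·cos(y) = C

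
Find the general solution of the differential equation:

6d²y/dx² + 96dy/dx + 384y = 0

Characteristic equation: 6r² + 96r + 384 = 0
Divide by 6: r² + 16r + 64 = 0
Factored: (r + 8)² = 0
Repeated root: r = -8
General solution: y = (C₁ + C₂x)e^(-8x)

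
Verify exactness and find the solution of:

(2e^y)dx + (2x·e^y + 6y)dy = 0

Verify exactness: ∂M/∂y = ∂N/∂x ✓
Find F(x,y) such that ∂F/∂x = M, ∂F/∂y = N
Solution: 2x·e^y + 3y² = C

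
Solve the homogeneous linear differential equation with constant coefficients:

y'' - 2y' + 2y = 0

Characteristic equation: r² - 2r + 2 = 0
Roots: r = 1 ± i (complex conjugates)
General solution: y = e^x(C₁cos(x) + C₂sin(x))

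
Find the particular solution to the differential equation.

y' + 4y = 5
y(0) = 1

General solution: y = 5/4 + Ce^(-4x)
Applying y(0) = 1: C = 1 - 5/4 = -1/4
Particular solution: y = 5/4 - (1/4)e^(-4x)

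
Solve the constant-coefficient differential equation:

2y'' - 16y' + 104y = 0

Characteristic equation: 2r² - 16r + 104 = 0
Divide by 2: r² - 8r + 52 = 0
Roots: r = 4 ± 6i (complex conjugates)
General solution: y = e^(4x)(C₁cos(6x) + C₂sin(6x))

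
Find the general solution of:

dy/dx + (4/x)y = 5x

Using integrating factor method:

General solution: y = (5/6)x^2 + Cx^(-4)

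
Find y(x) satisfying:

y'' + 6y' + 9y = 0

Characteristic equation: r² + 6r + 9 = 0
Factored: (r + 3)² = 0
Repeated root: r = -3
General solution: y = (C₁ + C₂x)e^(-3x)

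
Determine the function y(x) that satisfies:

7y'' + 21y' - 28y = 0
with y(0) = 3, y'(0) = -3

General solution: y = C₁e^x + C₂e^(-4x)
Applying ICs: C₁ = 9/5, C₂ = 6/5
Particular solution: y = (9/5)e^x + (6/5)e^(-4x)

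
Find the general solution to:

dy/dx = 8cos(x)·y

Separating variables and integrating:
ln|y| = 8sin(x) + C

General solution: y = Ce^(8sin(x))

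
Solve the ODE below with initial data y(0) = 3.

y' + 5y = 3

General solution: y = 3/5 + Ce^(-5x)
Applying y(0) = 3: C = 3 - 3/5 = 12/5
Particular solution: y = 3/5 + (12/5)e^(-5x)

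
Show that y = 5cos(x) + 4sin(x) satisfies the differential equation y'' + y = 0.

Verification:
y'' = -5cos(x) - 4sin(x)
y'' + y = 0 ✓

Yes, it is a solution.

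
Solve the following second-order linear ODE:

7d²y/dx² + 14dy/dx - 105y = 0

Characteristic equation: 7r² + 14r - 105 = 0
Divide by 7: r² + 2r - 15 = 0
Roots: r = 3, -5 (distinct real)
General solution: y = C₁e^(3x) + C₂e^(-5x)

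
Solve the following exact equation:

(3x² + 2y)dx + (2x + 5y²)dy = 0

Verify exactness: ∂M/∂y = ∂N/∂x ✓
Find F(x,y) such that ∂F/∂x = M, ∂F/∂y = N
Solution: x³ + 2xy + 5y³/3 = C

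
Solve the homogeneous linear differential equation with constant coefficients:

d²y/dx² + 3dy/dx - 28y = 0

Characteristic equation: r² + 3r - 28 = 0
Roots: r = 4, -7 (distinct real)
General solution: y = C₁e^(4x) + C₂e^(-7x)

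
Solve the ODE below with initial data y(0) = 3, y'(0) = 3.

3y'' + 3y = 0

General solution: y = C₁cos(x) + C₂sin(x)
Complex roots r = ±i
Applying ICs: C₁ = 3, C₂ = 3
Particular solution: y = 3cos(x) + 3sin(x)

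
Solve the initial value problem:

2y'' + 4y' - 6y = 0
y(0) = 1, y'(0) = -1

General solution: y = C₁e^x + C₂e^(-3x)
Applying ICs: C₁ = 1/2, C₂ = 1/2
Particular solution: y = (1/2)e^x + (1/2)e^(-3x)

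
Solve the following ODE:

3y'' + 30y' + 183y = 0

Characteristic equation: 3r² + 30r + 183 = 0
Divide by 3: r² + 10r + 61 = 0
Roots: r = -5 ± 6i (complex conjugates)
General solution: y = e^(-5x)(C₁cos(6x) + C₂sin(6x))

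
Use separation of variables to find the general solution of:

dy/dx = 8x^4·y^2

Separating variables and integrating:
-1/y = 8x^5/5 + C

General solution: y^-1 = (-8/5)x^5 + C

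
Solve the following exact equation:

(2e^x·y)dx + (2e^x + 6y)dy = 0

Verify exactness: ∂M/∂y = ∂N/∂x ✓
Find F(x,y) such that ∂F/∂x = M, ∂F/∂y = N
Solution: 2e^x·y + 3y² = C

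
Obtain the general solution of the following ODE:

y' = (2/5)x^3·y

Separating variables and integrating:
ln|y| = x^4/10 + C

General solution: y = Ce^(x^4/10)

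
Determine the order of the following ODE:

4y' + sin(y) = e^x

The order is 1 (highest derivative is of order 1).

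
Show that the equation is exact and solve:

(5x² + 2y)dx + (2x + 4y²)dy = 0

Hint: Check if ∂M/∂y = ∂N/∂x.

Verify exactness: ∂M/∂y = ∂N/∂x ✓
Find F(x,y) such that ∂F/∂x = M, ∂F/∂y = N
Solution: 5x³/3 + 2xy + 4y³/3 = C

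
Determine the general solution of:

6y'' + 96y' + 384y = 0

Characteristic equation: 6r² + 96r + 384 = 0
Divide by 6: r² + 16r + 64 = 0
Factored: (r + 8)² = 0
Repeated root: r = -8
General solution: y = (C₁ + C₂x)e^(-8x)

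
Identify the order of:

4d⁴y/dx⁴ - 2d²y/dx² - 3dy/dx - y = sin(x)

The order is 4 (highest derivative is of order 4).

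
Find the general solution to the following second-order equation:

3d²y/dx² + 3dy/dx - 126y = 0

Characteristic equation: 3r² + 3r - 126 = 0
Divide by 3: r² + r - 42 = 0
Roots: r = 6, -7 (distinct real)
General solution: y = C₁e^(6x) + C₂e^(-7x)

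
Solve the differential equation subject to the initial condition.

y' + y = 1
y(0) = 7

General solution: y = 1 + Ce^(-x)
Applying y(0) = 7: C = 7 - 1 = 6
Particular solution: y = 1 + 6e^(-x)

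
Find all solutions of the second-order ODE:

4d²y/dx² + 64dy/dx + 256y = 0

Characteristic equation: 4r² + 64r + 256 = 0
Divide by 4: r² + 16r + 64 = 0
Factored: (r + 8)² = 0
Repeated root: r = -8
General solution: y = (C₁ + C₂x)e^(-8x)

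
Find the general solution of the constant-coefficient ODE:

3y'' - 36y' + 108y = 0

Characteristic equation: 3r² - 36r + 108 = 0
Divide by 3: r² - 12r + 36 = 0
Factored: (r - 6)² = 0
Repeated root: r = 6
General solution: y = (C₁ + C₂x)e^(6x)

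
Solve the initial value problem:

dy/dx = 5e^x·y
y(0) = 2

General solution: y = Ce^(5e^x)
Applying IC y(0) = 2:
Particular solution: y = 2e^(5(e^x - 1))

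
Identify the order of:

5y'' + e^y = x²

The order is 2 (highest derivative is of order 2).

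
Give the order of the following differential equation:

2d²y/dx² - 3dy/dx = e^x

The order is 2 (highest derivative is of order 2).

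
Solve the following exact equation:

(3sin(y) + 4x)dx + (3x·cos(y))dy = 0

Verify exactness: ∂M/∂y = ∂N/∂x ✓
Find F(x,y) such that ∂F/∂x = M, ∂F/∂y = N
Solution: 3x·sin(y) + 2x² = C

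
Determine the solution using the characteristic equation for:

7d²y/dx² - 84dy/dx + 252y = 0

Characteristic equation: 7r² - 84r + 252 = 0
Divide by 7: r² - 12r + 36 = 0
Factored: (r - 6)² = 0
Repeated root: r = 6
General solution: y = (C₁ + C₂x)e^(6x)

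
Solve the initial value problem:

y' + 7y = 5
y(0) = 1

General solution: y = 5/7 + Ce^(-7x)
Applying y(0) = 1: C = 1 - 5/7 = 2/7
Particular solution: y = 5/7 + (2/7)e^(-7x)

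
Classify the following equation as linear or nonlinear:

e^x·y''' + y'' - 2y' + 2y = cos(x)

Linear (y and its derivatives appear to the first power only, no products of y terms)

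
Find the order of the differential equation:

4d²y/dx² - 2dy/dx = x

The order is 2 (highest derivative is of order 2).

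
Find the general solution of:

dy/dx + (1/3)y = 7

Using integrating factor method:

General solution: y = 21 + Ce^(-x/3)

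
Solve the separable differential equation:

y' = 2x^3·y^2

Separating variables and integrating:
-1/y = x^4/2 + C

General solution: y^-1 = (-1/2)x^4 + C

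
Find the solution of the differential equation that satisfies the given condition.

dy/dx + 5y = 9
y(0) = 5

General solution: y = 9/5 + Ce^(-5x)
Applying y(0) = 5: C = 5 - 9/5 = 16/5
Particular solution: y = 9/5 + (16/5)e^(-5x)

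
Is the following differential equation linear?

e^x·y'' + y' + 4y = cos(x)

Yes. Linear (y and its derivatives appear to the first power only, no products of y terms)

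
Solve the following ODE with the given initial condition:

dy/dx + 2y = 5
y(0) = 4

General solution: y = 5/2 + Ce^(-2x)
Applying y(0) = 4: C = 4 - 5/2 = 3/2
Particular solution: y = 5/2 + (3/2)e^(-2x)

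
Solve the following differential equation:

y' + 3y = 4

Using integrating factor method:

General solution: y = 4/3 + Ce^(-3x)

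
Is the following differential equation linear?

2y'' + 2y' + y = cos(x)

Yes. Linear (y and its derivatives appear to the first power only, no products of y terms)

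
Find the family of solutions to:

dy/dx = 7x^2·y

Separating variables and integrating:
ln|y| = 7x^3/3 + C

General solution: y = Ce^(7x^3/3)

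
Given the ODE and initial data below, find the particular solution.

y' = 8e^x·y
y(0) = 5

General solution: y = Ce^(8e^x)
Applying IC y(0) = 5:
Particular solution: y = 5e^(8(e^x - 1))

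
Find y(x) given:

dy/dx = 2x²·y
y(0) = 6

General solution: y = Ce^(2x³/3)
Applying IC y(0) = 6:
Particular solution: y = 6e^(2x³/3)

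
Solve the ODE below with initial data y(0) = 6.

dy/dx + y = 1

General solution: y = 1 + Ce^(-x)
Applying y(0) = 6: C = 6 - 1 = 5
Particular solution: y = 1 + 5e^(-x)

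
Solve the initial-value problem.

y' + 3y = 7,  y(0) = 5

General solution: y = 7/3 + Ce^(-3x)
Applying y(0) = 5: C = 5 - 7/3 = 8/3
Particular solution: y = 7/3 + (8/3)e^(-3x)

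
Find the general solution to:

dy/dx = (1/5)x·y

Separating variables and integrating:
ln|y| = x^2/10 + C

General solution: y = Ce^(x^2/10)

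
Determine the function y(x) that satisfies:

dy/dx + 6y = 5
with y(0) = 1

General solution: y = 5/6 + Ce^(-6x)
Applying y(0) = 1: C = 1 - 5/6 = 1/6
Particular solution: y = 5/6 + (1/6)e^(-6x)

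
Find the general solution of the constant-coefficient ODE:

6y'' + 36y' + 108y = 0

Characteristic equation: 6r² + 36r + 108 = 0
Divide by 6: r² + 6r + 18 = 0
Roots: r = -3 ± 3i (complex conjugates)
General solution: y = e^(-3x)(C₁cos(3x) + C₂sin(3x))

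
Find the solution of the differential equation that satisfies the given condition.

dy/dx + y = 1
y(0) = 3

General solution: y = 1 + Ce^(-x)
Applying y(0) = 3: C = 3 - 1 = 2
Particular solution: y = 1 + 2e^(-x)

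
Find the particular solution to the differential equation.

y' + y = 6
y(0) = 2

General solution: y = 6 + Ce^(-x)
Applying y(0) = 2: C = 2 - 6 = -4
Particular solution: y = 6 - 4e^(-x)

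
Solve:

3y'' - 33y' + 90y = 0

Characteristic equation: 3r² - 33r + 90 = 0
Divide by 3: r² - 11r + 30 = 0
Roots: r = 5, 6 (distinct real)
General solution: y = C₁e^(5x) + C₂e^(6x)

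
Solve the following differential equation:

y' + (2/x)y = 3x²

Using integrating factor method:

General solution: y = (3/5)x^3 + Cx^(-2)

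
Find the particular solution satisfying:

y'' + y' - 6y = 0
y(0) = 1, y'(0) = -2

General solution: y = C₁e^(2x) + C₂e^(-3x)
Applying ICs: C₁ = 1/5, C₂ = 4/5
Particular solution: y = (1/5)e^(2x) + (4/5)e^(-3x)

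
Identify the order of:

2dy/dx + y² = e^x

The order is 1 (highest derivative is of order 1).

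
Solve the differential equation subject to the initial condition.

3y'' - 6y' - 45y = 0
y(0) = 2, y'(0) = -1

General solution: y = C₁e^(5x) + C₂e^(-3x)
Applying ICs: C₁ = 5/8, C₂ = 11/8
Particular solution: y = (5/8)e^(5x) + (11/8)e^(-3x)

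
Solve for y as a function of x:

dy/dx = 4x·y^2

Separating variables and integrating:
-1/y = 2x^2 + C

General solution: y^-1 = -2x^2 + C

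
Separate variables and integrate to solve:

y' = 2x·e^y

Separating variables and integrating:
-e^(-y) = x² + C

General solution: y = -ln(C - x²)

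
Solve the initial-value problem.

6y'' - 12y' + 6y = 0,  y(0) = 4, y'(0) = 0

General solution: y = (C₁ + C₂x)e^x
Repeated root r = 1
Applying ICs: C₁ = 4, C₂ = -4
Particular solution: y = (4 - 4x)e^x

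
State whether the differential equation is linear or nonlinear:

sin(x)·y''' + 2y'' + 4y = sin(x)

Linear (y and its derivatives appear to the first power only, no products of y terms)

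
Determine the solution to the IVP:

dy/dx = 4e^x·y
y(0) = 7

General solution: y = Ce^(4e^x)
Applying IC y(0) = 7:
Particular solution: y = 7e^(4(e^x - 1))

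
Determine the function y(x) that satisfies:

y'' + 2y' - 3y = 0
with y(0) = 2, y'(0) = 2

General solution: y = C₁e^x + C₂e^(-3x)
Applying ICs: C₁ = 2, C₂ = 0
Particular solution: y = 2e^x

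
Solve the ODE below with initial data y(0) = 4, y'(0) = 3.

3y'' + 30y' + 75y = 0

General solution: y = (C₁ + C₂x)e^(-5x)
Repeated root r = -5
Applying ICs: C₁ = 4, C₂ = 23
Particular solution: y = (4 + 23x)e^(-5x)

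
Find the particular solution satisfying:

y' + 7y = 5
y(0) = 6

General solution: y = 5/7 + Ce^(-7x)
Applying y(0) = 6: C = 6 - 5/7 = 37/7
Particular solution: y = 5/7 + (37/7)e^(-7x)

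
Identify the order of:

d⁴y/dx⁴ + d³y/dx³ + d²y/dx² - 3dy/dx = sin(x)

The order is 4 (highest derivative is of order 4).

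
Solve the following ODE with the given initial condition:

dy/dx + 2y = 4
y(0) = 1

General solution: y = 2 + Ce^(-2x)
Applying y(0) = 1: C = 1 - 2 = -1
Particular solution: y = 2 - e^(-2x)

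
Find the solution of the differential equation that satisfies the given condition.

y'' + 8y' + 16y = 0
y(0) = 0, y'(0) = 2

General solution: y = (C₁ + C₂x)e^(-4x)
Repeated root r = -4
Applying ICs: C₁ = 0, C₂ = 2
Particular solution: y = 2xe^(-4x)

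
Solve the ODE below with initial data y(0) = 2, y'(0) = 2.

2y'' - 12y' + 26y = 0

General solution: y = e^(3x)(C₁cos(2x) + C₂sin(2x))
Complex roots r = 3 ± 2i
Applying ICs: C₁ = 2, C₂ = -2
Particular solution: y = e^(3x)(2cos(2x) - 2sin(2x))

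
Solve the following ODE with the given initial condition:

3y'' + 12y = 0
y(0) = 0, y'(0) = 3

General solution: y = C₁cos(2x) + C₂sin(2x)
Complex roots r = ±2i
Applying ICs: C₁ = 0, C₂ = 3/2
Particular solution: y = (3/2)sin(2x)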